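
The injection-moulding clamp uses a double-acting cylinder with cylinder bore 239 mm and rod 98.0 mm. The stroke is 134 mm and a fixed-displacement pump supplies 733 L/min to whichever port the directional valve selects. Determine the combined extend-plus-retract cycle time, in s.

t ≈ 0.901 s

Cap-side area A_cap = π/4 × (239 mm)² = 44860 mm^2
Rod-side annular area A_ann = π/4 × (239² − 98.0²) = 37320 mm^2
t_ext = A_cap·L/Q = 0.4921 s
t_ret = A_ann·L/Q = 0.4093 s
t_cycle = t_ext + t_ret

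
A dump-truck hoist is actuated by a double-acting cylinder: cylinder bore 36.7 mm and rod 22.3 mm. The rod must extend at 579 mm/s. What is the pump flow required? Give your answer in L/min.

Q ≈ 36.7 L/min

Cap-side area A_cap = π/4 × (36.7 mm)² = 1058 mm^2
Q = A × v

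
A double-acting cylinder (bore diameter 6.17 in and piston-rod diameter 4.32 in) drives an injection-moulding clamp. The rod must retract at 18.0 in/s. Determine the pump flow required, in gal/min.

Q ≈ 71.3 gal/min

Rod-side annular area A_ann = π/4 × (6.17² − 4.32²) = 15.24 in^2
Q = A × v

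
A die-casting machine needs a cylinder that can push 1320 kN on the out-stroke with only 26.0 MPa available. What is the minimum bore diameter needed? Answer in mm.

D ≈ 254 mm

Extension force acts on the full piston face: F = P × (π/4)D².
D = √(4F / (πP)) = √(4 × 1320 kN / (π × 26.0 MPa))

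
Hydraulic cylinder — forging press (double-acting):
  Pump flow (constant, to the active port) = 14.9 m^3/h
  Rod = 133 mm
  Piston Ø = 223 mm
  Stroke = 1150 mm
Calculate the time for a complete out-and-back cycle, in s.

t ≈ 17.8 s

Cap-side area A_cap = π/4 × (223 mm)² = 39060 mm^2
Rod-side annular area A_ann = π/4 × (223² − 133²) = 25160 mm^2
t_ext = A_cap·L/Q = 10.85 s
t_ret = A_ann·L/Q = 6.992 s
t_cycle = t_ext + t_ret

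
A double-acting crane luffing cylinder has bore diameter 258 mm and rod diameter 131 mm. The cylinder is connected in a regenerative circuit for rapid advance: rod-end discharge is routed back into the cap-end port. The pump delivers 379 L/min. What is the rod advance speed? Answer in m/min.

v ≈ 28.1 m/min

In regeneration the rod-end outflow joins the pump flow into the cap end, so the net volume the pump must supply per unit advance equals the rod cross-section area.
Rod cross-section A_rod = π/4 × (131 mm)² = 13480 mm^2
v = Q_pump / A_rod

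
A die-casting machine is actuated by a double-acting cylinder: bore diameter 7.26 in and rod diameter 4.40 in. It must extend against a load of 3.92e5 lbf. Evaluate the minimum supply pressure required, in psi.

P ≈ 9470 psi

Cap-side area A_cap = π/4 × (7.26 in)² = 41.40 in^2
P = F / A = 3.92e5 lbf / A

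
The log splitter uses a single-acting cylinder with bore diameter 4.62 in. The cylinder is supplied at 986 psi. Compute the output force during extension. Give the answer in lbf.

F ≈ 16500 lbf

Cap-side area A_cap = π/4 × (4.62 in)² = 16.76 in^2
F = P × A_cap = 986 psi × A_cap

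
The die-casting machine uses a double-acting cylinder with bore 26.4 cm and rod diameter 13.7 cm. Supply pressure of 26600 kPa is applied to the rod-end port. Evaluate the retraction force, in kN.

Rod-side annular area A_ann = π/4 × (26.4² − 13.7²) = 400.0 cm^2
On retraction the pressure acts on the annular area (bore minus rod).
F = P × A_ann

F ≈ 1060 kN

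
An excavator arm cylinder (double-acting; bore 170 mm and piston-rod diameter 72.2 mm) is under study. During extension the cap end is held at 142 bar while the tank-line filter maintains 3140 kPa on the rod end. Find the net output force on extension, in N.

F ≈ 2.64e5 N

Cap-side area A_cap = π/4 × (170 mm)² = 22700 mm^2
Rod-side annular area A_ann = π/4 × (170² − 72.2²) = 18600 mm^2
Net thrust = P_cap·A_cap − P_rod·A_ann = 3.223e5 N − 58420 N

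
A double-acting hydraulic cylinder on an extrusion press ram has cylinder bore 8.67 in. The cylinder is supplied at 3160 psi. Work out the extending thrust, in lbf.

Cap-side area A_cap = π/4 × (8.67 in)² = 59.04 in^2
F = P × A_cap = 3160 psi × A_cap

F ≈ 1.87e5 lbf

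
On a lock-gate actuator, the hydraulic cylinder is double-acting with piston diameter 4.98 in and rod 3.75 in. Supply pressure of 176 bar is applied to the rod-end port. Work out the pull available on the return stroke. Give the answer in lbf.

Rod-side annular area A_ann = π/4 × (4.98² − 3.75²) = 8.434 in^2
On retraction the pressure acts on the annular area (bore minus rod).
F = P × A_ann

F ≈ 21500 lbf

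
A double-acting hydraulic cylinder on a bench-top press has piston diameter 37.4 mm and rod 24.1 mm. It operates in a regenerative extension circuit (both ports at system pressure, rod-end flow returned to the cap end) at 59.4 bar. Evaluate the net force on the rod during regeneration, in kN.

F ≈ 2.71 kN

With equal pressure on both faces, forces on the annular region cancel; the net push is pressure × rod cross-section.
Rod cross-section A_rod = π/4 × (24.1 mm)² = 456.2 mm^2
F = P × A_rod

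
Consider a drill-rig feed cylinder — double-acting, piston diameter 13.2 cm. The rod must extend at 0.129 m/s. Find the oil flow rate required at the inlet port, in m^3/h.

Cap-side area A_cap = π/4 × (13.2 cm)² = 136.8 cm^2
Q = A × v

Q ≈ 6.36 m^3/h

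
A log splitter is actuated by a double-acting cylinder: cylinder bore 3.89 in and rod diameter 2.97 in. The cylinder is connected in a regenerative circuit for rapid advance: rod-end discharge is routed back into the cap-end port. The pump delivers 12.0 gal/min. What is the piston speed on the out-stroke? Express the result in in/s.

v ≈ 6.67 in/s

In regeneration the rod-end outflow joins the pump flow into the cap end, so the net volume the pump must supply per unit advance equals the rod cross-section area.
Rod cross-section A_rod = π/4 × (2.97 in)² = 6.928 in^2
v = Q_pump / A_rod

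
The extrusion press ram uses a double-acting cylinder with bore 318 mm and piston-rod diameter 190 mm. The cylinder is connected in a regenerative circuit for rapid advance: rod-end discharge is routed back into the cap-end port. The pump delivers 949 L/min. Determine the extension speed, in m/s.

v ≈ 0.558 m/s

In regeneration the rod-end outflow joins the pump flow into the cap end, so the net volume the pump must supply per unit advance equals the rod cross-section area.
Rod cross-section A_rod = π/4 × (190 mm)² = 28350 mm^2
v = Q_pump / A_rod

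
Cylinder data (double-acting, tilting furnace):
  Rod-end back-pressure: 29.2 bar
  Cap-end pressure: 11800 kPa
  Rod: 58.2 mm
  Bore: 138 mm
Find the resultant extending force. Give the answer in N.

Cap-side area A_cap = π/4 × (138 mm)² = 14960 mm^2
Rod-side annular area A_ann = π/4 × (138² − 58.2²) = 12300 mm^2
Net thrust = P_cap·A_cap − P_rod·A_ann = 1.765e5 N − 35910 N

F ≈ 1.41e5 N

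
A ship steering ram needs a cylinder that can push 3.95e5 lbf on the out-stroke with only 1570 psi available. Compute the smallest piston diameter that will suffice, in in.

D ≈ 17.9 in

Extension force acts on the full piston face: F = P × (π/4)D².
D = √(4F / (πP)) = √(4 × 3.95e5 lbf / (π × 1570 psi))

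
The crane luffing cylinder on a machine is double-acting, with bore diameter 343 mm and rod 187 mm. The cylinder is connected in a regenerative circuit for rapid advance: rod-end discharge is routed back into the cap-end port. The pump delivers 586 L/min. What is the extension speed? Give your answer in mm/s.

v ≈ 356 mm/s

In regeneration the rod-end outflow joins the pump flow into the cap end, so the net volume the pump must supply per unit advance equals the rod cross-section area.
Rod cross-section A_rod = π/4 × (187 mm)² = 27460 mm^2
v = Q_pump / A_rod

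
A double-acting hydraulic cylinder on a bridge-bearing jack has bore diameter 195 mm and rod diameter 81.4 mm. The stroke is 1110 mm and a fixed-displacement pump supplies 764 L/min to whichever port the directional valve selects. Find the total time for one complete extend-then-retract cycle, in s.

t ≈ 4.75 s

Cap-side area A_cap = π/4 × (195 mm)² = 29860 mm^2
Rod-side annular area A_ann = π/4 × (195² − 81.4²) = 24660 mm^2
t_ext = A_cap·L/Q = 2.603 s
t_ret = A_ann·L/Q = 2.150 s
t_cycle = t_ext + t_ret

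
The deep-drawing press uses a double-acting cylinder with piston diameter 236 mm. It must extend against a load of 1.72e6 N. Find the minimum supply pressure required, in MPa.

Cap-side area A_cap = π/4 × (236 mm)² = 43740 mm^2
P = F / A = 1.72e6 N / A

P ≈ 39.3 MPa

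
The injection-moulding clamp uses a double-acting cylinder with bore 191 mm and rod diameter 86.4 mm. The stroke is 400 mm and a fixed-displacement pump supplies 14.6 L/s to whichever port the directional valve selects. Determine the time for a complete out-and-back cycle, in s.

Cap-side area A_cap = π/4 × (191 mm)² = 28650 mm^2
Rod-side annular area A_ann = π/4 × (191² − 86.4²) = 22790 mm^2
t_ext = A_cap·L/Q = 0.7850 s
t_ret = A_ann·L/Q = 0.6244 s
t_cycle = t_ext + t_ret

t ≈ 1.41 s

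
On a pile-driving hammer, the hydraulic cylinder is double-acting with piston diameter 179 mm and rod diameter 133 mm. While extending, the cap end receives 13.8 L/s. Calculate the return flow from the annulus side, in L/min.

Cap-side area A_cap = π/4 × (179 mm)² = 25160 mm^2
Rod-side annular area A_ann = π/4 × (179² − 133²) = 11270 mm^2
Piston speed v = Q_in/A_cap; rod-end outflow Q_out = v × A_ann = Q_in × A_ann/A_cap.

Q_out ≈ 371 L/min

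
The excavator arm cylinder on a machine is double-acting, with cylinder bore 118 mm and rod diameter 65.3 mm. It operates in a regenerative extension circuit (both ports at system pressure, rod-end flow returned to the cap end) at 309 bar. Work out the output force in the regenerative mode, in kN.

With equal pressure on both faces, forces on the annular region cancel; the net push is pressure × rod cross-section.
Rod cross-section A_rod = π/4 × (65.3 mm)² = 3349 mm^2
F = P × A_rod

F ≈ 103 kN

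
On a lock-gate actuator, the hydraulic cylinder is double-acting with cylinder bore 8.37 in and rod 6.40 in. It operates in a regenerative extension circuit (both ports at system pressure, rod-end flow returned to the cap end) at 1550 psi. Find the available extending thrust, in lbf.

With equal pressure on both faces, forces on the annular region cancel; the net push is pressure × rod cross-section.
Rod cross-section A_rod = π/4 × (6.40 in)² = 32.17 in^2
F = P × A_rod

F ≈ 49900 lbf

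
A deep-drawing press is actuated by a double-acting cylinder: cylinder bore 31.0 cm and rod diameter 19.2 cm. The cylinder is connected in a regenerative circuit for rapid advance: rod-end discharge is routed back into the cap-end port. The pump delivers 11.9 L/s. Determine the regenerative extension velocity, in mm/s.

v ≈ 411 mm/s

In regeneration the rod-end outflow joins the pump flow into the cap end, so the net volume the pump must supply per unit advance equals the rod cross-section area.
Rod cross-section A_rod = π/4 × (19.2 cm)² = 289.5 cm^2
v = Q_pump / A_rod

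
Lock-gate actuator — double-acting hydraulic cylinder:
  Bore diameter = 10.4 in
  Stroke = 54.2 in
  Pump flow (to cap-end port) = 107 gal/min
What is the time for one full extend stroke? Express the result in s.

Cap-side area A_cap = π/4 × (10.4 in)² = 84.95 in^2
Swept volume V = A × L; t = V / Q = A·L / Q

t ≈ 11.2 s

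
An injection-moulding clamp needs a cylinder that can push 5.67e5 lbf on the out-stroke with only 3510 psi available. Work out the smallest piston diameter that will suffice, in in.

D ≈ 14.3 in

Extension force acts on the full piston face: F = P × (π/4)D².
D = √(4F / (πP)) = √(4 × 5.67e5 lbf / (π × 3510 psi))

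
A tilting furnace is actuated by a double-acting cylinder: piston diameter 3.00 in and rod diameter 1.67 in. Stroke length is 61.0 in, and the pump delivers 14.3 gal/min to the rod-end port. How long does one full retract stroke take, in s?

Rod-side annular area A_ann = π/4 × (3.00² − 1.67²) = 4.878 in^2
Swept volume V = A × L; t = V / Q = A·L / Q

t ≈ 5.40 s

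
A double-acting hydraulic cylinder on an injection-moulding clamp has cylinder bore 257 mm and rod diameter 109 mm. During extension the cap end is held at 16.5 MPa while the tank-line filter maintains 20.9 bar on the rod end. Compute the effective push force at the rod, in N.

F ≈ 7.67e5 N

Cap-side area A_cap = π/4 × (257 mm)² = 51870 mm^2
Rod-side annular area A_ann = π/4 × (257² − 109²) = 42540 mm^2
Net thrust = P_cap·A_cap − P_rod·A_ann = 8.559e5 N − 88920 N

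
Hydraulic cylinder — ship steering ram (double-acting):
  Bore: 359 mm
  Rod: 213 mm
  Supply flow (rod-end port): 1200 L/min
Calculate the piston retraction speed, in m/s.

v ≈ 0.305 m/s

Rod-side annular area A_ann = π/4 × (359² − 213²) = 65590 mm^2
Flow into the rod-end port fills the annular volume.
v = Q / A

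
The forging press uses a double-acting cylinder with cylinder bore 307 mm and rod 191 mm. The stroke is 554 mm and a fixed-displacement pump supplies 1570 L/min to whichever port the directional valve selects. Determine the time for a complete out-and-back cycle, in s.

Cap-side area A_cap = π/4 × (307 mm)² = 74020 mm^2
Rod-side annular area A_ann = π/4 × (307² − 191²) = 45370 mm^2
t_ext = A_cap·L/Q = 1.567 s
t_ret = A_ann·L/Q = 0.9606 s
t_cycle = t_ext + t_ret

t ≈ 2.53 s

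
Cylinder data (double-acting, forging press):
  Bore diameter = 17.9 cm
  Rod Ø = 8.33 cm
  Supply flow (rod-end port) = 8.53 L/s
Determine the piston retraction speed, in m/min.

v ≈ 26.0 m/min

Rod-side annular area A_ann = π/4 × (17.9² − 8.33²) = 197.2 cm^2
Flow into the rod-end port fills the annular volume.
v = Q / A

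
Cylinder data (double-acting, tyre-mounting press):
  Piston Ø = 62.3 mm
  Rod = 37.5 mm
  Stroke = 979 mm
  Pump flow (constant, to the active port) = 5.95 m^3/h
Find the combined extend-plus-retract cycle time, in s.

Cap-side area A_cap = π/4 × (62.3 mm)² = 3048 mm^2
Rod-side annular area A_ann = π/4 × (62.3² − 37.5²) = 1944 mm^2
t_ext = A_cap·L/Q = 1.806 s
t_ret = A_ann·L/Q = 1.151 s
t_cycle = t_ext + t_ret

t ≈ 2.96 s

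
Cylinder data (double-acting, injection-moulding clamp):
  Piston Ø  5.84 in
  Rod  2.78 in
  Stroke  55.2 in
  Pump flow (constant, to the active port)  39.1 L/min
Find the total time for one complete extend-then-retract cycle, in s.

Cap-side area A_cap = π/4 × (5.84 in)² = 26.79 in^2
Rod-side annular area A_ann = π/4 × (5.84² − 2.78²) = 20.72 in^2
t_ext = A_cap·L/Q = 37.18 s
t_ret = A_ann·L/Q = 28.76 s
t_cycle = t_ext + t_ret

t ≈ 65.9 s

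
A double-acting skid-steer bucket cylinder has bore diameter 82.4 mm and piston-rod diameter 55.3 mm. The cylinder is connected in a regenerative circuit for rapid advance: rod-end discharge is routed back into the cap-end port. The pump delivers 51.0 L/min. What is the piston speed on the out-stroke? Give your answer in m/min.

v ≈ 21.2 m/min

In regeneration the rod-end outflow joins the pump flow into the cap end, so the net volume the pump must supply per unit advance equals the rod cross-section area.
Rod cross-section A_rod = π/4 × (55.3 mm)² = 2402 mm^2
v = Q_pump / A_rod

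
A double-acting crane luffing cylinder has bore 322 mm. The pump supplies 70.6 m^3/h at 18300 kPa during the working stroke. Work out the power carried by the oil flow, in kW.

Hydraulic power = P × Q

W ≈ 359 kW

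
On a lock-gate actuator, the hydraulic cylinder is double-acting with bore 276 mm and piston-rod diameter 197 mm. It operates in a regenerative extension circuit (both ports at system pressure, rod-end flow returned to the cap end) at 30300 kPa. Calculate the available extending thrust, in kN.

With equal pressure on both faces, forces on the annular region cancel; the net push is pressure × rod cross-section.
Rod cross-section A_rod = π/4 × (197 mm)² = 30480 mm^2
F = P × A_rod

F ≈ 924 kN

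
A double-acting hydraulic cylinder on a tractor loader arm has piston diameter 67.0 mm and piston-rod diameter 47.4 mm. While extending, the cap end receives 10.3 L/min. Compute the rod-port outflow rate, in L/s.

Q_out ≈ 0.0857 L/s

Cap-side area A_cap = π/4 × (67.0 mm)² = 3526 mm^2
Rod-side annular area A_ann = π/4 × (67.0² − 47.4²) = 1761 mm^2
Piston speed v = Q_in/A_cap; rod-end outflow Q_out = v × A_ann = Q_in × A_ann/A_cap.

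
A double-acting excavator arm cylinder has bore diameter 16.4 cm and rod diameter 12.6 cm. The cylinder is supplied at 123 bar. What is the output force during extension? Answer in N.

F ≈ 2.60e5 N

Cap-side area A_cap = π/4 × (16.4 cm)² = 211.2 cm^2
F = P × A_cap = 123 bar × A_cap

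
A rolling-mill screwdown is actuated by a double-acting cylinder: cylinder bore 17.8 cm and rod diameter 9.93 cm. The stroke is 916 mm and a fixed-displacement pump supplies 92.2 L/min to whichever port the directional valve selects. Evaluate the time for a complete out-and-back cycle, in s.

t ≈ 25.1 s

Cap-side area A_cap = π/4 × (17.8 cm)² = 248.8 cm^2
Rod-side annular area A_ann = π/4 × (17.8² − 9.93²) = 171.4 cm^2
t_ext = A_cap·L/Q = 14.83 s
t_ret = A_ann·L/Q = 10.22 s
t_cycle = t_ext + t_ret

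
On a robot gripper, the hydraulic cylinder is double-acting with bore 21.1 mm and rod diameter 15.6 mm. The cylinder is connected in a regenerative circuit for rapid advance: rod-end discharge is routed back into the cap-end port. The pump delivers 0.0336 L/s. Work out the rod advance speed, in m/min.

In regeneration the rod-end outflow joins the pump flow into the cap end, so the net volume the pump must supply per unit advance equals the rod cross-section area.
Rod cross-section A_rod = π/4 × (15.6 mm)² = 191.1 mm^2
v = Q_pump / A_rod

v ≈ 10.5 m/min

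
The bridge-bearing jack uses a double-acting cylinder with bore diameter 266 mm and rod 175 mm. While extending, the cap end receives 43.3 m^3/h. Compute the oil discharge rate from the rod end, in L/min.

Cap-side area A_cap = π/4 × (266 mm)² = 55570 mm^2
Rod-side annular area A_ann = π/4 × (266² − 175²) = 31520 mm^2
Piston speed v = Q_in/A_cap; rod-end outflow Q_out = v × A_ann = Q_in × A_ann/A_cap.

Q_out ≈ 409 L/min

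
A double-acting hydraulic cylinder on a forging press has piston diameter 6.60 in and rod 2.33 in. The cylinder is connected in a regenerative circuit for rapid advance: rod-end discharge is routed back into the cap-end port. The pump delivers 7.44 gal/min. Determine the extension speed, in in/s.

In regeneration the rod-end outflow joins the pump flow into the cap end, so the net volume the pump must supply per unit advance equals the rod cross-section area.
Rod cross-section A_rod = π/4 × (2.33 in)² = 4.264 in^2
v = Q_pump / A_rod

v ≈ 6.72 in/s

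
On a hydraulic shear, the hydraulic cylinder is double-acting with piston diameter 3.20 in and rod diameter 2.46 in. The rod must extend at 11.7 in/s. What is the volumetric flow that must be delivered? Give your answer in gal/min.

Q ≈ 24.4 gal/min

Cap-side area A_cap = π/4 × (3.20 in)² = 8.042 in^2
Q = A × v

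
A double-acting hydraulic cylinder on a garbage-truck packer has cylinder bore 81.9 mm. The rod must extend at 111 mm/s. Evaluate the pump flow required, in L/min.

Cap-side area A_cap = π/4 × (81.9 mm)² = 5268 mm^2
Q = A × v

Q ≈ 35.1 L/min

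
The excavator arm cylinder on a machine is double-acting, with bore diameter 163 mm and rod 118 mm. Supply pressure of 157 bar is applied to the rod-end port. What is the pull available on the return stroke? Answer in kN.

Rod-side annular area A_ann = π/4 × (163² − 118²) = 9931 mm^2
On retraction the pressure acts on the annular area (bore minus rod).
F = P × A_ann

F ≈ 156 kN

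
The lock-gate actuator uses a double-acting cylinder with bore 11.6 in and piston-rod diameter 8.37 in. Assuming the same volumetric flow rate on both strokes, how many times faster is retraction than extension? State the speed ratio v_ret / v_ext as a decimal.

v_ret/v_ext ≈ 2.09

Cap-side area A_cap = π/4 × (11.6 in)² = 105.7 in^2
Rod-side annular area A_ann = π/4 × (11.6² − 8.37²) = 50.66 in^2
For equal Q, v ∝ 1/A, so v_ret/v_ext = A_cap/A_ann.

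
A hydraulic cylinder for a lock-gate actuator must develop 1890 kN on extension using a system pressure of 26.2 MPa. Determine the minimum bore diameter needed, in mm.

Extension force acts on the full piston face: F = P × (π/4)D².
D = √(4F / (πP)) = √(4 × 1890 kN / (π × 26.2 MPa))

D ≈ 303 mm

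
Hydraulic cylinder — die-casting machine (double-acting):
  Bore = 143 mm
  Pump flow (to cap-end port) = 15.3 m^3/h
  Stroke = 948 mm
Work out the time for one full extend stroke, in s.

Cap-side area A_cap = π/4 × (143 mm)² = 16060 mm^2
Swept volume V = A × L; t = V / Q = A·L / Q

t ≈ 3.58 s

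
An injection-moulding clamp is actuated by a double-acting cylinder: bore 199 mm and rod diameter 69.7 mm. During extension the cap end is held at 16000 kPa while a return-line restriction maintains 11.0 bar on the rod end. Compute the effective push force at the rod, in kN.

Cap-side area A_cap = π/4 × (199 mm)² = 31100 mm^2
Rod-side annular area A_ann = π/4 × (199² − 69.7²) = 27290 mm^2
Net thrust = P_cap·A_cap − P_rod·A_ann = 497.6 kN − 30.02 kN

F ≈ 468 kN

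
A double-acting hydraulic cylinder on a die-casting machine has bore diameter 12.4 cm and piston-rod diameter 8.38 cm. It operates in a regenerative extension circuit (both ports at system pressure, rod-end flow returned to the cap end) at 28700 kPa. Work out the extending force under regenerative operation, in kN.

F ≈ 158 kN

With equal pressure on both faces, forces on the annular region cancel; the net push is pressure × rod cross-section.
Rod cross-section A_rod = π/4 × (8.38 cm)² = 55.15 cm^2
F = P × A_rod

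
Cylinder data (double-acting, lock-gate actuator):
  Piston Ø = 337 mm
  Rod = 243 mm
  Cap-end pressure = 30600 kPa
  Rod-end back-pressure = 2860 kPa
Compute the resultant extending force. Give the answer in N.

F ≈ 2.61e6 N

Cap-side area A_cap = π/4 × (337 mm)² = 89200 mm^2
Rod-side annular area A_ann = π/4 × (337² − 243²) = 42820 mm^2
Net thrust = P_cap·A_cap − P_rod·A_ann = 2.729e6 N − 1.225e5 N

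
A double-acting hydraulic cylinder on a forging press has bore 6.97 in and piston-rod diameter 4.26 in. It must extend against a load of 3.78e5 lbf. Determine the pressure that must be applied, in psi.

Cap-side area A_cap = π/4 × (6.97 in)² = 38.16 in^2
P = F / A = 3.78e5 lbf / A

P ≈ 9910 psi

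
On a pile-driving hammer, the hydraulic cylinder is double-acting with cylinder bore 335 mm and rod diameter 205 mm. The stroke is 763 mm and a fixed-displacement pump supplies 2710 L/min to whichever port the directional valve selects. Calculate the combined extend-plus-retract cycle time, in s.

Cap-side area A_cap = π/4 × (335 mm)² = 88140 mm^2
Rod-side annular area A_ann = π/4 × (335² − 205²) = 55130 mm^2
t_ext = A_cap·L/Q = 1.489 s
t_ret = A_ann·L/Q = 0.9314 s
t_cycle = t_ext + t_ret

t ≈ 2.42 s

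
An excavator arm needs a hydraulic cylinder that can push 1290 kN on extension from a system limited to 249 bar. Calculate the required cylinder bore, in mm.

Extension force acts on the full piston face: F = P × (π/4)D².
D = √(4F / (πP)) = √(4 × 1290 kN / (π × 249 bar))

D ≈ 257 mm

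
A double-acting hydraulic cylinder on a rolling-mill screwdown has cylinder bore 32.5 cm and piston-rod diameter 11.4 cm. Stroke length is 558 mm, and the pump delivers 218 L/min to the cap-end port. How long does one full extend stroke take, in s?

Cap-side area A_cap = π/4 × (32.5 cm)² = 829.6 cm^2
Swept volume V = A × L; t = V / Q = A·L / Q

t ≈ 12.7 s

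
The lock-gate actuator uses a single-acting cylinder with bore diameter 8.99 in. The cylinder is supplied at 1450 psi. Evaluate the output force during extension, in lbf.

F ≈ 92000 lbf

Cap-side area A_cap = π/4 × (8.99 in)² = 63.48 in^2
F = P × A_cap = 1450 psi × A_cap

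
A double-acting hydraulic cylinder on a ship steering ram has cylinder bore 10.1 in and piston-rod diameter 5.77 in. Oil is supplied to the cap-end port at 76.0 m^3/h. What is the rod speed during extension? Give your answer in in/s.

Cap-side area A_cap = π/4 × (10.1 in)² = 80.12 in^2
v = Q / A

v ≈ 16.1 in/s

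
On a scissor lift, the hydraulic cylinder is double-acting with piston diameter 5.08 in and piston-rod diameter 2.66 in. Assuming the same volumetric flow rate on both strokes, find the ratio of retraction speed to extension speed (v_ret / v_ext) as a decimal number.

Cap-side area A_cap = π/4 × (5.08 in)² = 20.27 in^2
Rod-side annular area A_ann = π/4 × (5.08² − 2.66²) = 14.71 in^2
For equal Q, v ∝ 1/A, so v_ret/v_ext = A_cap/A_ann.

v_ret/v_ext ≈ 1.38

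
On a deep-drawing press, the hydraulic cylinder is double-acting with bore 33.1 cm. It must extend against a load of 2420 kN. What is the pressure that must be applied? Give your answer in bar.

Cap-side area A_cap = π/4 × (33.1 cm)² = 860.5 cm^2
P = F / A = 2420 kN / A

P ≈ 281 bar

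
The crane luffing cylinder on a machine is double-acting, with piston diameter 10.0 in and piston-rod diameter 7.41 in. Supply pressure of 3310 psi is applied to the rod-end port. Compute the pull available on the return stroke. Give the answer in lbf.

Rod-side annular area A_ann = π/4 × (10.0² − 7.41²) = 35.42 in^2
On retraction the pressure acts on the annular area (bore minus rod).
F = P × A_ann

F ≈ 1.17e5 lbf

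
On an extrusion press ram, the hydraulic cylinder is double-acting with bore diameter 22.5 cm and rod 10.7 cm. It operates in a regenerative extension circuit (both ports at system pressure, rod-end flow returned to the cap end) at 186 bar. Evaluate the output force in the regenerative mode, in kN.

F ≈ 167 kN

With equal pressure on both faces, forces on the annular region cancel; the net push is pressure × rod cross-section.
Rod cross-section A_rod = π/4 × (10.7 cm)² = 89.92 cm^2
F = P × A_rod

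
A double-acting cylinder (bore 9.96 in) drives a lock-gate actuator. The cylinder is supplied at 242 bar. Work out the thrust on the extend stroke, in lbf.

Cap-side area A_cap = π/4 × (9.96 in)² = 77.91 in^2
F = P × A_cap = 242 bar × A_cap

F ≈ 2.73e5 lbf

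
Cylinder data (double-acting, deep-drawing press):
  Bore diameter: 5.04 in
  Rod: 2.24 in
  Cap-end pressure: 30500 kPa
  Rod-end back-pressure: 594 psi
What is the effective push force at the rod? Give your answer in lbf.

Cap-side area A_cap = π/4 × (5.04 in)² = 19.95 in^2
Rod-side annular area A_ann = π/4 × (5.04² − 2.24²) = 16.01 in^2
Net thrust = P_cap·A_cap − P_rod·A_ann = 88250 lbf − 9510 lbf

F ≈ 78700 lbf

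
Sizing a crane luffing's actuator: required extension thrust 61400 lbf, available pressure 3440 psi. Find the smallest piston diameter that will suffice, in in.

Extension force acts on the full piston face: F = P × (π/4)D².
D = √(4F / (πP)) = √(4 × 61400 lbf / (π × 3440 psi))

D ≈ 4.77 in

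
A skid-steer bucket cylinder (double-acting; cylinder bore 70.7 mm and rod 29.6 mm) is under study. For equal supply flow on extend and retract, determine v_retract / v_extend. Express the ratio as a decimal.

Cap-side area A_cap = π/4 × (70.7 mm)² = 3926 mm^2
Rod-side annular area A_ann = π/4 × (70.7² − 29.6²) = 3238 mm^2
For equal Q, v ∝ 1/A, so v_ret/v_ext = A_cap/A_ann.

v_ret/v_ext ≈ 1.21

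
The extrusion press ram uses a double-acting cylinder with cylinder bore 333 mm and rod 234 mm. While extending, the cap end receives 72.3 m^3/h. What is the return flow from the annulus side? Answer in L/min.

Cap-side area A_cap = π/4 × (333 mm)² = 87090 mm^2
Rod-side annular area A_ann = π/4 × (333² − 234²) = 44090 mm^2
Piston speed v = Q_in/A_cap; rod-end outflow Q_out = v × A_ann = Q_in × A_ann/A_cap.

Q_out ≈ 610 L/min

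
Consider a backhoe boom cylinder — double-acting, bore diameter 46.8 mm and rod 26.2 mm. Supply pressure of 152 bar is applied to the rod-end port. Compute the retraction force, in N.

F ≈ 18000 N

Rod-side annular area A_ann = π/4 × (46.8² − 26.2²) = 1181 mm^2
On retraction the pressure acts on the annular area (bore minus rod).
F = P × A_ann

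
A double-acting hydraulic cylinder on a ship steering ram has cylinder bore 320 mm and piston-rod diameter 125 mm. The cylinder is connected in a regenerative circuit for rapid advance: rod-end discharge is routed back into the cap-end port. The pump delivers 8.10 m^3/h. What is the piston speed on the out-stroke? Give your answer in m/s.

v ≈ 0.183 m/s

In regeneration the rod-end outflow joins the pump flow into the cap end, so the net volume the pump must supply per unit advance equals the rod cross-section area.
Rod cross-section A_rod = π/4 × (125 mm)² = 12270 mm^2
v = Q_pump / A_rod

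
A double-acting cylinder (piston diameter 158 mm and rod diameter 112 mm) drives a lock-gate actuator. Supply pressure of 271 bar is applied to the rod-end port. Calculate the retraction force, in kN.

Rod-side annular area A_ann = π/4 × (158² − 112²) = 9755 mm^2
On retraction the pressure acts on the annular area (bore minus rod).
F = P × A_ann

F ≈ 264 kN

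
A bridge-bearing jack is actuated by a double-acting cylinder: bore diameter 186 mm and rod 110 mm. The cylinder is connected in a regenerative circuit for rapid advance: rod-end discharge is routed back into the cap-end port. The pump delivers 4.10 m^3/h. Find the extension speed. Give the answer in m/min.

In regeneration the rod-end outflow joins the pump flow into the cap end, so the net volume the pump must supply per unit advance equals the rod cross-section area.
Rod cross-section A_rod = π/4 × (110 mm)² = 9503 mm^2
v = Q_pump / A_rod

v ≈ 7.19 m/min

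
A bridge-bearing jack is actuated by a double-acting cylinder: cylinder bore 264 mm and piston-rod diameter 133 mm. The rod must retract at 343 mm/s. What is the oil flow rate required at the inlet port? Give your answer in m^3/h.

Rod-side annular area A_ann = π/4 × (264² − 133²) = 40850 mm^2
Q = A × v

Q ≈ 50.4 m^3/h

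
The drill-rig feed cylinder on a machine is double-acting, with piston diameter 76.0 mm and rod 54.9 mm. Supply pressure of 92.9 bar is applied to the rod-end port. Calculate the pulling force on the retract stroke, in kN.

F ≈ 20.2 kN

Rod-side annular area A_ann = π/4 × (76.0² − 54.9²) = 2169 mm^2
On retraction the pressure acts on the annular area (bore minus rod).
F = P × A_ann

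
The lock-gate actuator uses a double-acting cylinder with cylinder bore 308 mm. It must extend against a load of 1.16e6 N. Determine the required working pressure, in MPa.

P ≈ 15.6 MPa

Cap-side area A_cap = π/4 × (308 mm)² = 74510 mm^2
P = F / A = 1.16e6 N / A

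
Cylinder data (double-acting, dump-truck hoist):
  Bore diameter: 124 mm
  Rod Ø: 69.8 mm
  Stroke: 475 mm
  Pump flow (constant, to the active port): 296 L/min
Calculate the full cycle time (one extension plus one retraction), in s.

Cap-side area A_cap = π/4 × (124 mm)² = 12080 mm^2
Rod-side annular area A_ann = π/4 × (124² − 69.8²) = 8250 mm^2
t_ext = A_cap·L/Q = 1.163 s
t_ret = A_ann·L/Q = 0.7943 s
t_cycle = t_ext + t_ret

t ≈ 1.96 s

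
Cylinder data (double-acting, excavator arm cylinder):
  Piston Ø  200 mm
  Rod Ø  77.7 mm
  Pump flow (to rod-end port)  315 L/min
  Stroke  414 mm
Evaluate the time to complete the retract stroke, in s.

t ≈ 2.10 s

Rod-side annular area A_ann = π/4 × (200² − 77.7²) = 26670 mm^2
Swept volume V = A × L; t = V / Q = A·L / Q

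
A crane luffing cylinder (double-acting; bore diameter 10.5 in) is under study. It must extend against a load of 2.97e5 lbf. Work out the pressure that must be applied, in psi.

P ≈ 3430 psi

Cap-side area A_cap = π/4 × (10.5 in)² = 86.59 in^2
P = F / A = 2.97e5 lbf / A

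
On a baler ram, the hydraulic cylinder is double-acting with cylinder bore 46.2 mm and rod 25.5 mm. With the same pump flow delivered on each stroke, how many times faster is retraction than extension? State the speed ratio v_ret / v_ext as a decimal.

v_ret/v_ext ≈ 1.44

Cap-side area A_cap = π/4 × (46.2 mm)² = 1676 mm^2
Rod-side annular area A_ann = π/4 × (46.2² − 25.5²) = 1166 mm^2
For equal Q, v ∝ 1/A, so v_ret/v_ext = A_cap/A_ann.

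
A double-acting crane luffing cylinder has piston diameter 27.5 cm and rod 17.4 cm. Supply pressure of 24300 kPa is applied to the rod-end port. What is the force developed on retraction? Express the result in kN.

Rod-side annular area A_ann = π/4 × (27.5² − 17.4²) = 356.2 cm^2
On retraction the pressure acts on the annular area (bore minus rod).
F = P × A_ann

F ≈ 865 kN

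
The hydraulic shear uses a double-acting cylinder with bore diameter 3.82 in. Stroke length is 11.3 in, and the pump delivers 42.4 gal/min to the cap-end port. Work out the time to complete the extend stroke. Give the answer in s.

t ≈ 0.793 s

Cap-side area A_cap = π/4 × (3.82 in)² = 11.46 in^2
Swept volume V = A × L; t = V / Q = A·L / Q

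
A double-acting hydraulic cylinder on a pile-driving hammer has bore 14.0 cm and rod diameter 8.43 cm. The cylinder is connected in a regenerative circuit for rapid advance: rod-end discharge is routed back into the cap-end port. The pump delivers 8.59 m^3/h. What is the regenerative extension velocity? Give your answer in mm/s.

In regeneration the rod-end outflow joins the pump flow into the cap end, so the net volume the pump must supply per unit advance equals the rod cross-section area.
Rod cross-section A_rod = π/4 × (8.43 cm)² = 55.81 cm^2
v = Q_pump / A_rod

v ≈ 428 mm/s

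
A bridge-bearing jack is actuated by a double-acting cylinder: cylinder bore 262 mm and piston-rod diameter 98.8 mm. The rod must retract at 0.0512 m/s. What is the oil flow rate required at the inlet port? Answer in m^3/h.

Q ≈ 8.52 m^3/h

Rod-side annular area A_ann = π/4 × (262² − 98.8²) = 46250 mm^2
Q = A × v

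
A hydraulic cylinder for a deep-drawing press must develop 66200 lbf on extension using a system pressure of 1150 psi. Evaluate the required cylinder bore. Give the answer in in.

D ≈ 8.56 in

Extension force acts on the full piston face: F = P × (π/4)D².
D = √(4F / (πP)) = √(4 × 66200 lbf / (π × 1150 psi))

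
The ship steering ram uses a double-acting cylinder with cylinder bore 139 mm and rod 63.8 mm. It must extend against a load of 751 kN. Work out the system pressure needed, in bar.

P ≈ 495 bar

Cap-side area A_cap = π/4 × (139 mm)² = 15170 mm^2
P = F / A = 751 kN / A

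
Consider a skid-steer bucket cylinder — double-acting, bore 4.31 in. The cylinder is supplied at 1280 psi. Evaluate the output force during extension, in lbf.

F ≈ 18700 lbf

Cap-side area A_cap = π/4 × (4.31 in)² = 14.59 in^2
F = P × A_cap = 1280 psi × A_cap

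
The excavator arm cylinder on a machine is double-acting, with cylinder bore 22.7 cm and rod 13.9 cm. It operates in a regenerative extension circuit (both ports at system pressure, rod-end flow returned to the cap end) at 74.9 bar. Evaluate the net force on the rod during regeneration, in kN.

With equal pressure on both faces, forces on the annular region cancel; the net push is pressure × rod cross-section.
Rod cross-section A_rod = π/4 × (13.9 cm)² = 151.7 cm^2
F = P × A_rod

F ≈ 114 kN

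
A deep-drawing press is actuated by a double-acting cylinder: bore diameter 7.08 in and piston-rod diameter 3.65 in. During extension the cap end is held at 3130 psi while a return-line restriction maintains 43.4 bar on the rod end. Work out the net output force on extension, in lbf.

F ≈ 1.05e5 lbf

Cap-side area A_cap = π/4 × (7.08 in)² = 39.37 in^2
Rod-side annular area A_ann = π/4 × (7.08² − 3.65²) = 28.91 in^2
Net thrust = P_cap·A_cap − P_rod·A_ann = 1.232e5 lbf − 18200 lbf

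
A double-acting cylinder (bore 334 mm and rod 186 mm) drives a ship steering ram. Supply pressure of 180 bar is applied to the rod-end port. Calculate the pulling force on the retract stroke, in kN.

F ≈ 1090 kN

Rod-side annular area A_ann = π/4 × (334² − 186²) = 60440 mm^2
On retraction the pressure acts on the annular area (bore minus rod).
F = P × A_ann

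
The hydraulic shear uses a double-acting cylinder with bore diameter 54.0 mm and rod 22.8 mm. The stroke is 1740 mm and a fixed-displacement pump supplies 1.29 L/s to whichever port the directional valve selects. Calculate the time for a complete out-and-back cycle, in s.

t ≈ 5.63 s

Cap-side area A_cap = π/4 × (54.0 mm)² = 2290 mm^2
Rod-side annular area A_ann = π/4 × (54.0² − 22.8²) = 1882 mm^2
t_ext = A_cap·L/Q = 3.089 s
t_ret = A_ann·L/Q = 2.538 s
t_cycle = t_ext + t_ret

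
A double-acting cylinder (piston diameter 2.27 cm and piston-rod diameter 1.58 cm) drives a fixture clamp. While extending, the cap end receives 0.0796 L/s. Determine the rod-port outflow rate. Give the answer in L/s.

Cap-side area A_cap = π/4 × (2.27 cm)² = 4.047 cm^2
Rod-side annular area A_ann = π/4 × (2.27² − 1.58²) = 2.086 cm^2
Piston speed v = Q_in/A_cap; rod-end outflow Q_out = v × A_ann = Q_in × A_ann/A_cap.

Q_out ≈ 0.0410 L/s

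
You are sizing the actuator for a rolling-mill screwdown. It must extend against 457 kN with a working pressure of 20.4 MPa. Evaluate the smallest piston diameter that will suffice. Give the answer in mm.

Extension force acts on the full piston face: F = P × (π/4)D².
D = √(4F / (πP)) = √(4 × 457 kN / (π × 20.4 MPa))

D ≈ 169 mm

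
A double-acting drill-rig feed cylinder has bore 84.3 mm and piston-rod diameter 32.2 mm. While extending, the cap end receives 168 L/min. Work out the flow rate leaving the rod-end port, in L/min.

Q_out ≈ 143 L/min

Cap-side area A_cap = π/4 × (84.3 mm)² = 5581 mm^2
Rod-side annular area A_ann = π/4 × (84.3² − 32.2²) = 4767 mm^2
Piston speed v = Q_in/A_cap; rod-end outflow Q_out = v × A_ann = Q_in × A_ann/A_cap.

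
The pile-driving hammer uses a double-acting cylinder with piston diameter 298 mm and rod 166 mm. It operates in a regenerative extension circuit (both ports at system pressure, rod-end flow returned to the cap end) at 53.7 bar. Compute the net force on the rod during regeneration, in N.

With equal pressure on both faces, forces on the annular region cancel; the net push is pressure × rod cross-section.
Rod cross-section A_rod = π/4 × (166 mm)² = 21640 mm^2
F = P × A_rod

F ≈ 1.16e5 N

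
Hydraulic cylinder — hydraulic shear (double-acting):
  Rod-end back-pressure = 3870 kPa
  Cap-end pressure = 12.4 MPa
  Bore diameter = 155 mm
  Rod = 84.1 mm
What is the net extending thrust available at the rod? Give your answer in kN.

F ≈ 182 kN

Cap-side area A_cap = π/4 × (155 mm)² = 18870 mm^2
Rod-side annular area A_ann = π/4 × (155² − 84.1²) = 13310 mm^2
Net thrust = P_cap·A_cap − P_rod·A_ann = 234.0 kN − 51.53 kN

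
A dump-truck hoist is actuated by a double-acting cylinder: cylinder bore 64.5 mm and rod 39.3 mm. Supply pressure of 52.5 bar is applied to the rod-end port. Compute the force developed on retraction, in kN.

F ≈ 10.8 kN

Rod-side annular area A_ann = π/4 × (64.5² − 39.3²) = 2054 mm^2
On retraction the pressure acts on the annular area (bore minus rod).
F = P × A_ann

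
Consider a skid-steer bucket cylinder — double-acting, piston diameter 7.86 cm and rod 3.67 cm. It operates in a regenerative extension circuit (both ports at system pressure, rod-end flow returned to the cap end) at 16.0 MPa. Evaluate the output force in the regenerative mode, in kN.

F ≈ 16.9 kN

With equal pressure on both faces, forces on the annular region cancel; the net push is pressure × rod cross-section.
Rod cross-section A_rod = π/4 × (3.67 cm)² = 10.58 cm^2
F = P × A_rod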